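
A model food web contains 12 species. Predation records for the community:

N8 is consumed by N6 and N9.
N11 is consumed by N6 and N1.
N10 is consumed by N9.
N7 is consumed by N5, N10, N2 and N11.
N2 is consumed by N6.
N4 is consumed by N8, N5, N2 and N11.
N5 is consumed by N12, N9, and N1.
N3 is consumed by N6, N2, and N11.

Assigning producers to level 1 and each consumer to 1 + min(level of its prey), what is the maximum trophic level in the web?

3

Producers (level 1): N7, N4, N3.
Following each consumer down to its lowest-level prey: N4 → N8 → N9 (levels 1 through 3).
All prey of N9 (N8 2, N5 2, N10 2) are at level 2 or above, so N9 is at level 1 + 2 = 3.
Every consumer has at least one prey at level 2 or below, so none exceeds level 3.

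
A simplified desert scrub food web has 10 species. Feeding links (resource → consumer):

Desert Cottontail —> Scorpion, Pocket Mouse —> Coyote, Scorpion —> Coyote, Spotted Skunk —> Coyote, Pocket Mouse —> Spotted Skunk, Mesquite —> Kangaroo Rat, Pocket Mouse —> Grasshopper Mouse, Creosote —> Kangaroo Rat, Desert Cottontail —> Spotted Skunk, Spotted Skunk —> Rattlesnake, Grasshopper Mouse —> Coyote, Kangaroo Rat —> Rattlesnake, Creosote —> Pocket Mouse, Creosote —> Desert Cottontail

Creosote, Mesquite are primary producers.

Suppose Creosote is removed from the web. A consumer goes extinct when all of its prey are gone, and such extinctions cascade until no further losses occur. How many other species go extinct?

6

Remove Creosote.
Round 1: Pocket Mouse (all prey gone), Desert Cottontail (all prey gone) → extinct.
Round 2: Spotted Skunk (all prey gone), Scorpion (all prey gone), Grasshopper Mouse (all prey gone) → extinct.
Round 3: Coyote (all prey gone) → extinct.
No further losses. Total secondary extinctions: 6.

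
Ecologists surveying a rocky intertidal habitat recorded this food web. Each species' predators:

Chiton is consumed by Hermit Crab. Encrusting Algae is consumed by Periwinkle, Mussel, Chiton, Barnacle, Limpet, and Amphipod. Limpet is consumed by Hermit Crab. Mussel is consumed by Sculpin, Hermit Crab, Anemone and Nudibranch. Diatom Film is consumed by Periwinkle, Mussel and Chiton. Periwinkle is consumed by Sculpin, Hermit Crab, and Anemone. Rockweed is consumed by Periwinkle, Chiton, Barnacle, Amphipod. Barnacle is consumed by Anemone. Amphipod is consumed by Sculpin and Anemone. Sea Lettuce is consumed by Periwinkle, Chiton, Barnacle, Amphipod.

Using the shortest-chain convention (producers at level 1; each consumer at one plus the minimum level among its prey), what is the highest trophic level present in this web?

Producers (level 1): Diatom Film, Sea Lettuce, Rockweed, Encrusting Algae.
Following each consumer down to its lowest-level prey: Diatom Film → Mussel → Hermit Crab (levels 1 through 3).
All prey of Hermit Crab (Mussel 2, Periwinkle 2, Limpet 2, Chiton 2) are at level 2 or above, so Hermit Crab is at level 1 + 2 = 3.
Every consumer has at least one prey at level 2 or below, so none exceeds level 3.

3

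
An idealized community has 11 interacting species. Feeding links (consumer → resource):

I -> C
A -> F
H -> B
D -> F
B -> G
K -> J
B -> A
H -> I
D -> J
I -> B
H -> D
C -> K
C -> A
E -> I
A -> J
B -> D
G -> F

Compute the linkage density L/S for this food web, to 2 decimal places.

L/S = 1.55

There are L = 17 links among S = 11 species.
L/S = 17/11 = 1.5455 ≈ 1.55.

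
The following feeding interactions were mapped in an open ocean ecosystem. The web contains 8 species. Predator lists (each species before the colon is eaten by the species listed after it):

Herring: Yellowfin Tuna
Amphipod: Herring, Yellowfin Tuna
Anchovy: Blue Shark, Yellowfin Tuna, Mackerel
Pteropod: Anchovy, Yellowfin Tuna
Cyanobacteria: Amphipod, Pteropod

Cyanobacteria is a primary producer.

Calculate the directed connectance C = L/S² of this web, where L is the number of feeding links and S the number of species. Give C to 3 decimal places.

C = 0.156

The web has S = 8 species and L = 10 feeding links.
C = L / S² = 10 / 64 = 0.1562 ≈ 0.156.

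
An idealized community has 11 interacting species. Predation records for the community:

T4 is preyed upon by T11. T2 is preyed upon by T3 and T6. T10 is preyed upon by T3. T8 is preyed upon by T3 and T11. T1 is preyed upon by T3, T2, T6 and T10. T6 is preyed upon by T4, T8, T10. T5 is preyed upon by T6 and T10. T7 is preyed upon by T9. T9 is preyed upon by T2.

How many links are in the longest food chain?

5 links

One longest chain: T7 → T9 → T2 → T6 → T8 → T11.
It has 6 species and 5 links.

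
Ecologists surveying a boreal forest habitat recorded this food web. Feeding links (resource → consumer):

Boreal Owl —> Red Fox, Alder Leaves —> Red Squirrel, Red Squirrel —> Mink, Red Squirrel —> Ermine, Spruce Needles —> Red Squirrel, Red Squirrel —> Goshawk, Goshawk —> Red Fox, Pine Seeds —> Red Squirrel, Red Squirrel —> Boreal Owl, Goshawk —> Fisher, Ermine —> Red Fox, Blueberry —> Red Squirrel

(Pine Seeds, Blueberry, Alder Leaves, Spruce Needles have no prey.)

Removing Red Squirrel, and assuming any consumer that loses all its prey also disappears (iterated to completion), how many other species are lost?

6

Remove Red Squirrel.
Round 1: Boreal Owl (all prey gone), Ermine (all prey gone), Goshawk (all prey gone), Mink (all prey gone) → extinct.
Round 2: Fisher (all prey gone), Red Fox (all prey gone) → extinct.
No further losses. Total secondary extinctions: 6.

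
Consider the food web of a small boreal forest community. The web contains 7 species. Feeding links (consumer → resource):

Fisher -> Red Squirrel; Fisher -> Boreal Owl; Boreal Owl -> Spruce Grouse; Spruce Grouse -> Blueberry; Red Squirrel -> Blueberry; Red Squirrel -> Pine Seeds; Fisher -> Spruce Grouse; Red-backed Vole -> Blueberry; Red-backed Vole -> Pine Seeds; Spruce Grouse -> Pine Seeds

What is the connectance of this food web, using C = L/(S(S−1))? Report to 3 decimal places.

C = 0.238

The web has S = 7 species and L = 10 feeding links.
C = L / (S(S−1)) = 10 / 42 = 0.2381 ≈ 0.238.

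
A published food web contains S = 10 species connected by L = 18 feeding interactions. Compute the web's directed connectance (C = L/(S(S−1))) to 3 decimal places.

C = 0.200

The web has S = 10 species and L = 18 feeding links.
C = L / (S(S−1)) = 18 / 90 = 0.2000 ≈ 0.200.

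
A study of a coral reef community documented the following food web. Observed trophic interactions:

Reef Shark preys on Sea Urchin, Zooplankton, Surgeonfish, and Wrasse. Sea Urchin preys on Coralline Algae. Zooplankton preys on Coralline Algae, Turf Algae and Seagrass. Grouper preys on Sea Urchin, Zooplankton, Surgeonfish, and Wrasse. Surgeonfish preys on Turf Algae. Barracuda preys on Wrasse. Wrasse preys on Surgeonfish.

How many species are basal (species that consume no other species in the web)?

Basal species (no prey listed): Coralline Algae, Turf Algae, Seagrass.
Count: 3.

3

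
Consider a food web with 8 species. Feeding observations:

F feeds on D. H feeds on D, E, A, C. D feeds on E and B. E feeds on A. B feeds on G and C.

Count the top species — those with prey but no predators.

2

Top species (has prey, but nothing eats it): H, F.
Count: 2.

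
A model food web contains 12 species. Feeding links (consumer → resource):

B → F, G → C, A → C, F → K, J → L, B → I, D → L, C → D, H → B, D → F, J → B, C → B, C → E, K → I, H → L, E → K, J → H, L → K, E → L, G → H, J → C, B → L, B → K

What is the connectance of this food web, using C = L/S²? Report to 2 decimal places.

The web has S = 12 species and L = 23 feeding links.
C = L / S² = 23 / 144 = 0.1597 ≈ 0.16.

C = 0.16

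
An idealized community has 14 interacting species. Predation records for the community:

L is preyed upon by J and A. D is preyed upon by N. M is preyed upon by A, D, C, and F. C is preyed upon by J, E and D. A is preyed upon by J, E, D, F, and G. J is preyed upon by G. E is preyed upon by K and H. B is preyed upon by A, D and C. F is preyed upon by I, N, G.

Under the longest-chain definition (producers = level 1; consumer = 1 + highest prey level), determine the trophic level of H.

B is a producer → level 1.
C eats B (level 1); other prey at levels: M 1 → level 2.
E eats C (level 2); other prey at levels: A 2 → level 3.
H eats E → level 4.

Trophic level 4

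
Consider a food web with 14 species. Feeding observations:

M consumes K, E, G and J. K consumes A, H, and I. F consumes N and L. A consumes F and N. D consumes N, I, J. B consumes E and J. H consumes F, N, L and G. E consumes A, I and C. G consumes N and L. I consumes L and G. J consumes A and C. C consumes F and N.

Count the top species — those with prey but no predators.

3

Top species (has prey, but nothing eats it): D, B, M.
Count: 3.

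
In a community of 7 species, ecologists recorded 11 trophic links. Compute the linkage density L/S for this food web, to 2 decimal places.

There are L = 11 links among S = 7 species.
L/S = 11/7 = 1.5714 ≈ 1.57.

L/S = 1.57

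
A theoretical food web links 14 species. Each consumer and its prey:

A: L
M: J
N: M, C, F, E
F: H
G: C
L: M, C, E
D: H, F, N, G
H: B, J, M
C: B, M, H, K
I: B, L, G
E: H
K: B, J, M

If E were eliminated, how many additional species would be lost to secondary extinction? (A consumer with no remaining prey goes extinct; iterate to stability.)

Remove E.
Every predator of it retains at least one other prey: N still has M, C, F; L still has M, C.
No consumer loses all prey, so no secondary extinctions occur.

0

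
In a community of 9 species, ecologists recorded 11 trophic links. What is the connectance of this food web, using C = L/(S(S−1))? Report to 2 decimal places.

The web has S = 9 species and L = 11 feeding links.
C = L / (S(S−1)) = 11 / 72 = 0.1528 ≈ 0.15.

C = 0.15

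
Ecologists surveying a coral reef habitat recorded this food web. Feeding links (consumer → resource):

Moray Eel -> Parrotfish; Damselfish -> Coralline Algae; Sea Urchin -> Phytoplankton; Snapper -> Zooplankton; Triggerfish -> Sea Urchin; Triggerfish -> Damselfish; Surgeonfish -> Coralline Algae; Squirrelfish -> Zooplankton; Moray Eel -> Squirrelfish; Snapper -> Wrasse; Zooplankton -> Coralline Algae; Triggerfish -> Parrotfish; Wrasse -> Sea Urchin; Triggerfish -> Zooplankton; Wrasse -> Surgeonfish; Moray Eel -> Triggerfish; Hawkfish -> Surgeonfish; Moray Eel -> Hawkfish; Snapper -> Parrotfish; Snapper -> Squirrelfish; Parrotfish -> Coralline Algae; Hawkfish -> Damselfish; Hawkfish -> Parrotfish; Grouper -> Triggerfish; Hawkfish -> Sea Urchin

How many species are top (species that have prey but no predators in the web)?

Top species (has prey, but nothing eats it): Grouper, Moray Eel, Snapper.
Count: 3.

3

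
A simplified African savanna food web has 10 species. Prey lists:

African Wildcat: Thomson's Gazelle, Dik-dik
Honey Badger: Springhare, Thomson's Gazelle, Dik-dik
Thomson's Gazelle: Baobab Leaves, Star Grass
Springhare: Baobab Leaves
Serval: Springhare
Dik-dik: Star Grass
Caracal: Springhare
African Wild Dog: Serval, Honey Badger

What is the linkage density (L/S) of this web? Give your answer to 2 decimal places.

L/S = 1.30

There are L = 13 links among S = 10 species.
L/S = 13/10 = 1.3000 ≈ 1.30.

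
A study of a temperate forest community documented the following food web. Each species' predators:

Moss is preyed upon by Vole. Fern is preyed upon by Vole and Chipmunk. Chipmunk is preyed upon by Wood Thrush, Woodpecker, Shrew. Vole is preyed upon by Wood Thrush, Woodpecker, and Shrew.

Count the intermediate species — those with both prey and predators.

2

Intermediate species (has both prey and predators): Chipmunk, Vole.
Count: 2.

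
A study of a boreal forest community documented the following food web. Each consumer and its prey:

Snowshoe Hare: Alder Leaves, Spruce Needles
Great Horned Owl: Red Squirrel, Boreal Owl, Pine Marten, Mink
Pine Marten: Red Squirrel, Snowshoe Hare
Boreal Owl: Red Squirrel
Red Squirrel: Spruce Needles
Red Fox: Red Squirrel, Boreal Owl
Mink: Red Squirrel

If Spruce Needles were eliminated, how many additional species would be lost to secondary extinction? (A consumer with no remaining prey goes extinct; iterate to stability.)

Remove Spruce Needles.
Round 1: Red Squirrel (all prey gone) → extinct.
Round 2: Boreal Owl (all prey gone), Mink (all prey gone) → extinct.
Round 3: Red Fox (all prey gone) → extinct.
No further losses. Total secondary extinctions: 4.

4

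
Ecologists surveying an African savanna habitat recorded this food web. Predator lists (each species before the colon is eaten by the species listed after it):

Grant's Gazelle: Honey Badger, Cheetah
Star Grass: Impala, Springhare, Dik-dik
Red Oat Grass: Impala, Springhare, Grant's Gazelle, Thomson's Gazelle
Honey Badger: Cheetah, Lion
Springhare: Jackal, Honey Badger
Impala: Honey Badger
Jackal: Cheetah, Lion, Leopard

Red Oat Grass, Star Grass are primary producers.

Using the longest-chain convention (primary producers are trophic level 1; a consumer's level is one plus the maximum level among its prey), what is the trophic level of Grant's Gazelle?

Red Oat Grass is a producer → level 1.
Grant's Gazelle eats Red Oat Grass → level 2.

Trophic level 2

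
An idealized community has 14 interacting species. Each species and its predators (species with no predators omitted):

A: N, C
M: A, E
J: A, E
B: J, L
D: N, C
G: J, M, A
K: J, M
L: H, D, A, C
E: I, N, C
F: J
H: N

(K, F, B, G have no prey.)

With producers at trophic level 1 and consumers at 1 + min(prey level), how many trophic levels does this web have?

4

Producers (level 1): K, F, B, G.
Following each consumer down to its lowest-level prey: K → J → E → I (levels 1 through 4).
All prey of I (E 3) are at level 3 or above, so I is at level 1 + 3 = 4.
Every consumer has at least one prey at level 3 or below, so none exceeds level 4.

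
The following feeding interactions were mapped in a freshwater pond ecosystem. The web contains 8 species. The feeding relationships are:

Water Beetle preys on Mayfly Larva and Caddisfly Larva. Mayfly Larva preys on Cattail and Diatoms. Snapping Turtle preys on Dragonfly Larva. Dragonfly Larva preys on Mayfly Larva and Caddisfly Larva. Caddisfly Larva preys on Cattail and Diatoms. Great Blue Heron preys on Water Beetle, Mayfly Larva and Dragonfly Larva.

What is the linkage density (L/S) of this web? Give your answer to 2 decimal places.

L/S = 1.50

There are L = 12 links among S = 8 species.
L/S = 12/8 = 1.5000 ≈ 1.50.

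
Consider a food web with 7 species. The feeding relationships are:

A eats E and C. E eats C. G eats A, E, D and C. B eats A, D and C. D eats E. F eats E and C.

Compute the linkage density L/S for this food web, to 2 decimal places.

L/S = 1.86

There are L = 13 links among S = 7 species.
L/S = 13/7 = 1.8571 ≈ 1.86.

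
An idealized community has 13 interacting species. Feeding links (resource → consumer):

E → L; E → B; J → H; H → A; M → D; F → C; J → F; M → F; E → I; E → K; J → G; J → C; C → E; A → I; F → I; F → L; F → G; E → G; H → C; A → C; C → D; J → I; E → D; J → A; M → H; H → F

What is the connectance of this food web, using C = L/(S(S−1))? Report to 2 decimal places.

C = 0.17

The web has S = 13 species and L = 26 feeding links.
C = L / (S(S−1)) = 26 / 156 = 0.1667 ≈ 0.17.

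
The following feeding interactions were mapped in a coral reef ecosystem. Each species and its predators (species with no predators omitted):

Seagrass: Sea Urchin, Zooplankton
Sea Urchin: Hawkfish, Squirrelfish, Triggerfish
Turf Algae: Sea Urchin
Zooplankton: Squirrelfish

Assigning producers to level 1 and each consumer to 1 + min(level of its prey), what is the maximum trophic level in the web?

Producers (level 1): Turf Algae, Seagrass.
Following each consumer down to its lowest-level prey: Turf Algae → Sea Urchin → Hawkfish (levels 1 through 3).
All prey of Hawkfish (Sea Urchin 2) are at level 2 or above, so Hawkfish is at level 1 + 2 = 3.
Every consumer has at least one prey at level 2 or below, so none exceeds level 3.

3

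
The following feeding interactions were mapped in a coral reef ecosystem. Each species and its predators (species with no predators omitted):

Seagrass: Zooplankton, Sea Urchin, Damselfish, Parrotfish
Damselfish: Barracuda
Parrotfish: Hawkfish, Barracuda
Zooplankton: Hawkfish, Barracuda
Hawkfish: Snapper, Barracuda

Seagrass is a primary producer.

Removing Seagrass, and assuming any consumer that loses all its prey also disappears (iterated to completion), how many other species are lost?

7

Remove Seagrass.
Round 1: Zooplankton (all prey gone), Sea Urchin (all prey gone), Damselfish (all prey gone), Parrotfish (all prey gone) → extinct.
Round 2: Hawkfish (all prey gone) → extinct.
Round 3: Snapper (all prey gone), Barracuda (all prey gone) → extinct.
No further losses. Total secondary extinctions: 7.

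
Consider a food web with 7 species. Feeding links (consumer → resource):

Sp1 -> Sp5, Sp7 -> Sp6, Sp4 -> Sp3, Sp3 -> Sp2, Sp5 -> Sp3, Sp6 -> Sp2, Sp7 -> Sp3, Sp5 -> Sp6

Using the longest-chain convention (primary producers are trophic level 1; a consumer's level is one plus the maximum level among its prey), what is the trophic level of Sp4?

Trophic level 3

Sp2 is a producer → level 1.
Sp3 eats Sp2 → level 2.
Sp4 eats Sp3 → level 3.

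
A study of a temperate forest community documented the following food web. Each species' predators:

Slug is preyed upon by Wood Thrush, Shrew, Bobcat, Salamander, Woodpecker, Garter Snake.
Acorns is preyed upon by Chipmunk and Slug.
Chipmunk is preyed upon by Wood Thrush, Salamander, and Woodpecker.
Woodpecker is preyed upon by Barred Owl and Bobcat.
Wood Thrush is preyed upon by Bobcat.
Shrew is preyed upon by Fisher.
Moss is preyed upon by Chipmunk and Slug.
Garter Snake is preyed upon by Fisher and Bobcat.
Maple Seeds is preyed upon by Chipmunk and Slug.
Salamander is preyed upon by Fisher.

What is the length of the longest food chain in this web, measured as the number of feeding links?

3 links

One longest chain: Maple Seeds → Slug → Garter Snake → Fisher.
It has 4 species and 3 links.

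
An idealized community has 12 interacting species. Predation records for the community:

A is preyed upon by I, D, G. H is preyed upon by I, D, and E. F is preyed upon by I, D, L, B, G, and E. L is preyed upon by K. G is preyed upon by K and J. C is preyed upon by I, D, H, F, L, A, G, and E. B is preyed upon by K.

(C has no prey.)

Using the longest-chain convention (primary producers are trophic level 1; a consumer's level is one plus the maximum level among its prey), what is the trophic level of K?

Trophic level 4

C is a producer → level 1.
F eats C → level 2.
B eats F → level 3.
K eats B (level 3); other prey at levels: L 3, G 3 → level 4.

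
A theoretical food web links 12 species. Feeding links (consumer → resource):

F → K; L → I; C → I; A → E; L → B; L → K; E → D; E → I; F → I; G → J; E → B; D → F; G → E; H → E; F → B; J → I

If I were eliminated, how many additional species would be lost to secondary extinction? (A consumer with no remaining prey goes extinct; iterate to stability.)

2

Remove I.
Round 1: J (all prey gone), C (all prey gone) → extinct.
No further losses. Total secondary extinctions: 2.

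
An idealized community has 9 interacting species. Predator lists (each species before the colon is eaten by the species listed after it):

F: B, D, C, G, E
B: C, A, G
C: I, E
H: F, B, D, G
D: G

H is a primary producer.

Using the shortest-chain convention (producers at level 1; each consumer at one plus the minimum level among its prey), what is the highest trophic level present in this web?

Producers (level 1): H.
Following each consumer down to its lowest-level prey: H → F → C → I (levels 1 through 4).
All prey of I (C 3) are at level 3 or above, so I is at level 1 + 3 = 4.
Every consumer has at least one prey at level 3 or below, so none exceeds level 4.

4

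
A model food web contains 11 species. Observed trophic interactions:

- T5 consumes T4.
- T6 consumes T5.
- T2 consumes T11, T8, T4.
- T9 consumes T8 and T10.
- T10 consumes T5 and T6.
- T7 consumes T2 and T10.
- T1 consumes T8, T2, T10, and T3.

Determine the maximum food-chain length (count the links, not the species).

4 links

One longest chain: T4 → T5 → T6 → T10 → T7.
It has 5 species and 4 links.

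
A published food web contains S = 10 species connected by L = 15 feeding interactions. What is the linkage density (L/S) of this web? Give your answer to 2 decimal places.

L/S = 1.50

There are L = 15 links among S = 10 species.
L/S = 15/10 = 1.5000 ≈ 1.50.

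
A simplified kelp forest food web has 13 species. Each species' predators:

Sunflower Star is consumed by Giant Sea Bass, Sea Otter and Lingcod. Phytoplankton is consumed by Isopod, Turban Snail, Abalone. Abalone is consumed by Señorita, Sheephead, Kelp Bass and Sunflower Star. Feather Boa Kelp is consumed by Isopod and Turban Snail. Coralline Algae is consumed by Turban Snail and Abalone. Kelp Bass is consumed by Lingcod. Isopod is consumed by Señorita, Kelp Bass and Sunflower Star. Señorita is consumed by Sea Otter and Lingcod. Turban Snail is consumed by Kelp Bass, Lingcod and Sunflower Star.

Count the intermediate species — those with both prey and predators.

6

Intermediate species (has both prey and predators): Isopod, Abalone, Turban Snail, Sunflower Star, Señorita, Kelp Bass.
Count: 6.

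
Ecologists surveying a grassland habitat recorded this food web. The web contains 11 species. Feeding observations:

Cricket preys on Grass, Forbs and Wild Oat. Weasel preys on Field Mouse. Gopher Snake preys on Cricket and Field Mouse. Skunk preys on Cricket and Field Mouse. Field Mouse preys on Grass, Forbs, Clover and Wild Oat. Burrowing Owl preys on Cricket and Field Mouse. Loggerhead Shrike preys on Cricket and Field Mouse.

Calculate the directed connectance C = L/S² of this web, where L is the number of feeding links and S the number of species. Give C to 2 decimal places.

C = 0.13

The web has S = 11 species and L = 16 feeding links.
C = L / S² = 16 / 121 = 0.1322 ≈ 0.13.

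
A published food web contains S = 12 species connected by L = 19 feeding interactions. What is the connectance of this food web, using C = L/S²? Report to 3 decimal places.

C = 0.132

The web has S = 12 species and L = 19 feeding links.
C = L / S² = 19 / 144 = 0.1319 ≈ 0.132.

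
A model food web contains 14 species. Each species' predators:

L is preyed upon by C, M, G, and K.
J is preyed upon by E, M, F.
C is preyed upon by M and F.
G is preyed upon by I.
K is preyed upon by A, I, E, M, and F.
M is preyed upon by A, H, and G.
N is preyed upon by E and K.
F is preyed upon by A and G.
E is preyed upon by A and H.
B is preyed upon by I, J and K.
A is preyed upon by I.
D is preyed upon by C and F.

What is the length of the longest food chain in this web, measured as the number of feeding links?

One longest chain: B → J → F → G → I.
It has 5 species and 4 links.

4 links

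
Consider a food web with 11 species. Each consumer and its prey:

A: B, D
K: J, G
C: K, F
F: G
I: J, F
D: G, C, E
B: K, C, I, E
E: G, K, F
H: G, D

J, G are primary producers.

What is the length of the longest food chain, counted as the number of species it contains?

One longest chain: J → K → C → D → A.
It has 5 species and 4 links.

5 species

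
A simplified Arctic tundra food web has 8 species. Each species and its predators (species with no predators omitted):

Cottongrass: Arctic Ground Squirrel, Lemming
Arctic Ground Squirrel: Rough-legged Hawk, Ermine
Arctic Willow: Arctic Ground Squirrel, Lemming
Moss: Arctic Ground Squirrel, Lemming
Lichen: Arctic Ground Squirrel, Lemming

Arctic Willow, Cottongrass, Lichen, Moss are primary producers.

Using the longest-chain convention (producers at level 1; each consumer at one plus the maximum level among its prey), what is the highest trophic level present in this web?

Producers (level 1): Arctic Willow, Cottongrass, Lichen, Moss.
Arctic Willow → Arctic Ground Squirrel → Rough-legged Hawk gives Rough-legged Hawk level 3.
No species has a prey at level 3, so no species reaches level 4.

3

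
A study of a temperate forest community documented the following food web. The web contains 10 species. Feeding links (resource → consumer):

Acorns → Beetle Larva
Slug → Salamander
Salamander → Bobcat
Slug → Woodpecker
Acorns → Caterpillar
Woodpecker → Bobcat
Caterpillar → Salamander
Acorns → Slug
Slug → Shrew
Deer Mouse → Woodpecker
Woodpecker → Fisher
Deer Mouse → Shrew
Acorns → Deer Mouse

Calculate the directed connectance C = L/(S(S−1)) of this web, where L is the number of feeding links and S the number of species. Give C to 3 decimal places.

C = 0.144

The web has S = 10 species and L = 13 feeding links.
C = L / (S(S−1)) = 13 / 90 = 0.1444 ≈ 0.144.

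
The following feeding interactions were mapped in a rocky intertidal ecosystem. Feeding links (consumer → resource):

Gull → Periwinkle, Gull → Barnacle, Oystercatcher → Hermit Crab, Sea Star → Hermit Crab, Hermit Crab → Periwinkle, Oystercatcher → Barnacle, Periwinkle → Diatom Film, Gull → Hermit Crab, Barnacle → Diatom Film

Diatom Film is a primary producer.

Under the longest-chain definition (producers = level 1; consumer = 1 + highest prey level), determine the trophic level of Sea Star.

Diatom Film is a producer → level 1.
Periwinkle eats Diatom Film → level 2.
Hermit Crab eats Periwinkle → level 3.
Sea Star eats Hermit Crab → level 4.

Trophic level 4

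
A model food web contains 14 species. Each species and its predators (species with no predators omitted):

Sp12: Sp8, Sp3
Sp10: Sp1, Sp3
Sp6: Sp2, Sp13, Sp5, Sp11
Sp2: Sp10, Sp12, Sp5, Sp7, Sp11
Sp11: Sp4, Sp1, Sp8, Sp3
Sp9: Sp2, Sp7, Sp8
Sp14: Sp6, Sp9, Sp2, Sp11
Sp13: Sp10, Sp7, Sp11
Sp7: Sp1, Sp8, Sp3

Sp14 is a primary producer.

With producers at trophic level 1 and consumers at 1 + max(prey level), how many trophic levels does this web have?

5

Producers (level 1): Sp14.
Sp14 → Sp6 → Sp2 → Sp7 → Sp3 gives Sp3 level 5.
No species has a prey at level 5, so no species reaches level 6.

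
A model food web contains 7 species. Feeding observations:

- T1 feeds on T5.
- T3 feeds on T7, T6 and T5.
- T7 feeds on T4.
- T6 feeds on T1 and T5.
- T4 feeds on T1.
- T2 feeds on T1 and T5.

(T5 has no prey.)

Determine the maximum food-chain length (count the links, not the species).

4 links

One longest chain: T5 → T1 → T4 → T7 → T3.
It has 5 species and 4 links.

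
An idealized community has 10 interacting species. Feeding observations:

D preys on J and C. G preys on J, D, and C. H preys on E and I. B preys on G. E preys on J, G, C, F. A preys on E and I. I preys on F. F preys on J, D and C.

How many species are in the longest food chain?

5 species

One longest chain: C → D → F → E → H.
It has 5 species and 4 links.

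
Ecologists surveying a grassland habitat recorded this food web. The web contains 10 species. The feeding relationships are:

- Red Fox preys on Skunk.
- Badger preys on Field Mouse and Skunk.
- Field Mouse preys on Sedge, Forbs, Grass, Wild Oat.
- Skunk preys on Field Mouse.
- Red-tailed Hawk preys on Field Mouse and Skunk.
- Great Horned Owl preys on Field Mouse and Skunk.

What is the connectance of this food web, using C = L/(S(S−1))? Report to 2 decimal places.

C = 0.13

The web has S = 10 species and L = 12 feeding links.
C = L / (S(S−1)) = 12 / 90 = 0.1333 ≈ 0.13.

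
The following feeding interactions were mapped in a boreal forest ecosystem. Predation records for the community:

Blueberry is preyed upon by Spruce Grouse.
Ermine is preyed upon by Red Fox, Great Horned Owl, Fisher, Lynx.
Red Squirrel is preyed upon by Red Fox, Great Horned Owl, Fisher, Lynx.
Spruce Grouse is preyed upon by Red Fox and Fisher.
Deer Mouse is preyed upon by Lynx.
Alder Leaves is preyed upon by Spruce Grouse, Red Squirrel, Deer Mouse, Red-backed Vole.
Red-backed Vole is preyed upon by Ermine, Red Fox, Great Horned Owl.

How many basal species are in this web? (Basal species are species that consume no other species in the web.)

Basal species (no prey listed): Alder Leaves, Blueberry.
Count: 2.

2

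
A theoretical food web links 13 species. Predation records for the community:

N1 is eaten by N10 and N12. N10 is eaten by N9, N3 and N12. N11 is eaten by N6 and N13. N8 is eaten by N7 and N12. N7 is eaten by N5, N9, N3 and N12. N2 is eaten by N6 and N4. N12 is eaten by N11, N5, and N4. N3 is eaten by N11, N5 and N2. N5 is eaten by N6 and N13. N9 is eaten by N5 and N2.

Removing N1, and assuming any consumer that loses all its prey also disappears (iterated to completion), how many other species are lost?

1

Remove N1.
Round 1: N10 (all prey gone) → extinct.
No further losses. Total secondary extinctions: 1.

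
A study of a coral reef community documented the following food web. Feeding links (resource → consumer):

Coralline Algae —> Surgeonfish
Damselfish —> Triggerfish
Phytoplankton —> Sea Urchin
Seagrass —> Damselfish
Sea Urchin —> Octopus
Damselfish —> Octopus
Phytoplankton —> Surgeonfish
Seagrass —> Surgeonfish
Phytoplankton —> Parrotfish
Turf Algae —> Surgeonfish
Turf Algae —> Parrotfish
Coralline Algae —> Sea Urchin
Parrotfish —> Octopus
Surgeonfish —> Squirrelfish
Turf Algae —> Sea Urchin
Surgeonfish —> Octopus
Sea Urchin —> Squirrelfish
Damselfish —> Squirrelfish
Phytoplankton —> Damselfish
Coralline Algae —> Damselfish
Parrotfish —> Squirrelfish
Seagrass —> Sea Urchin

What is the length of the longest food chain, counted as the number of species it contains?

3 species

One longest chain: Seagrass → Sea Urchin → Squirrelfish.
It has 3 species and 2 links.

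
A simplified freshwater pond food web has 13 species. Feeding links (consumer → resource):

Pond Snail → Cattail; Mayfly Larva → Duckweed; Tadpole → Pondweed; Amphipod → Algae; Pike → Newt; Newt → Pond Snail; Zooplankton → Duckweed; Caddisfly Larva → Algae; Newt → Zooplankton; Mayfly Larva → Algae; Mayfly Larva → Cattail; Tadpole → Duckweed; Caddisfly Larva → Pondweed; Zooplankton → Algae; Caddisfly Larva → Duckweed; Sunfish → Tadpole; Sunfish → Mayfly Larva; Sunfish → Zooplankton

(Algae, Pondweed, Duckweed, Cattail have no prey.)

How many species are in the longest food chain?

One longest chain: Algae → Zooplankton → Newt → Pike.
It has 4 species and 3 links.

4 species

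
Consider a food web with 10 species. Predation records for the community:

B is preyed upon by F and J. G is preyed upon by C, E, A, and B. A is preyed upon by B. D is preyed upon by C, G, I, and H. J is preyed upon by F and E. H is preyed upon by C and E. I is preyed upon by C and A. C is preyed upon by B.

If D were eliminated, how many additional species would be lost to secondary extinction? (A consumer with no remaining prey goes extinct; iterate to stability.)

9

Remove D.
Round 1: G (all prey gone), H (all prey gone), I (all prey gone) → extinct.
Round 2: C (all prey gone), A (all prey gone) → extinct.
Round 3: B (all prey gone) → extinct.
Round 4: J (all prey gone) → extinct.
Round 5: E (all prey gone), F (all prey gone) → extinct.
No further losses. Total secondary extinctions: 9.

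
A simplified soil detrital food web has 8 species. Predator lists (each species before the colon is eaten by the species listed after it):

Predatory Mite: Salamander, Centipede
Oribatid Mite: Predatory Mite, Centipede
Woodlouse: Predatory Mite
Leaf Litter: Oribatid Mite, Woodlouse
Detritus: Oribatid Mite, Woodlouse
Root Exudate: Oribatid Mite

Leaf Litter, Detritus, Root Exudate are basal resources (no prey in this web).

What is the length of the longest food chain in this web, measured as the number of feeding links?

3 links

One longest chain: Leaf Litter → Oribatid Mite → Predatory Mite → Salamander.
It has 4 species and 3 links.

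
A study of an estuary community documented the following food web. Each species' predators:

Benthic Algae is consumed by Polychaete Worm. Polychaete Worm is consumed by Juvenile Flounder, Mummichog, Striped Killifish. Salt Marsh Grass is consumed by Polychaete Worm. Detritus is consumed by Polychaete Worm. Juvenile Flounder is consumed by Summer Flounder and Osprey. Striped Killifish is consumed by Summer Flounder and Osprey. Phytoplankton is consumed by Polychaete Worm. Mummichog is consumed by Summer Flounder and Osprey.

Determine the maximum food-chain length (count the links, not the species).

3 links

One longest chain: Phytoplankton → Polychaete Worm → Juvenile Flounder → Summer Flounder.
It has 4 species and 3 links.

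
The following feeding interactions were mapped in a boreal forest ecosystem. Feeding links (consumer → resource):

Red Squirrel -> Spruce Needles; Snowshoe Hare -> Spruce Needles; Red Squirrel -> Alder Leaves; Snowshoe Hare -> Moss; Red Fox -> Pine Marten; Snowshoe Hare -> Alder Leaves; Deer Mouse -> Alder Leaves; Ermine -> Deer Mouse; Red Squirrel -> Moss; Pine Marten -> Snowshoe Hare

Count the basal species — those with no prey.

3

Basal species (no prey listed): Moss, Spruce Needles, Alder Leaves.
Count: 3.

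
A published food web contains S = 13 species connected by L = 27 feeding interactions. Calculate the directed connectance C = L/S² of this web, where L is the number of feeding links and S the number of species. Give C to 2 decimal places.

C = 0.16

The web has S = 13 species and L = 27 feeding links.
C = L / S² = 27 / 169 = 0.1598 ≈ 0.16.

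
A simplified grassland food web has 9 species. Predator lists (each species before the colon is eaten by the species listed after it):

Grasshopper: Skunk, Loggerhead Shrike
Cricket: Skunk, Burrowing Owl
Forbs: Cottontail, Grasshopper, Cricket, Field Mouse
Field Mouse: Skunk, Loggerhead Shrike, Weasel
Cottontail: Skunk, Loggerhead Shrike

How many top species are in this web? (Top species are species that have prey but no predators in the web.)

Top species (has prey, but nothing eats it): Skunk, Loggerhead Shrike, Weasel, Burrowing Owl.
Count: 4.

4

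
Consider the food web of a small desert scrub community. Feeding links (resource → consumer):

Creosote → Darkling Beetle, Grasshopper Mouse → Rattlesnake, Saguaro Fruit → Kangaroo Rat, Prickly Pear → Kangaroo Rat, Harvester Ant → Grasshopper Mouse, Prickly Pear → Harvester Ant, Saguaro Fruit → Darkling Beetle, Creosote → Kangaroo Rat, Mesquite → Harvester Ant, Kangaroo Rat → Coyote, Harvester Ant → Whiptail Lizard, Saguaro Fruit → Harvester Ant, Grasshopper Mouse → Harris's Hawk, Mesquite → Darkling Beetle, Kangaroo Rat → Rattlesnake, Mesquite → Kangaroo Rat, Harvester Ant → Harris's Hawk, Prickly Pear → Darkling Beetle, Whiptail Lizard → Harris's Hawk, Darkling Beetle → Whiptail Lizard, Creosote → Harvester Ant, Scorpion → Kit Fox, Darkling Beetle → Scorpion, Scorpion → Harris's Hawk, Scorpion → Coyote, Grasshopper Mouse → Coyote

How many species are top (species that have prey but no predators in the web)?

Top species (has prey, but nothing eats it): Rattlesnake, Kit Fox, Coyote, Harris's Hawk.
Count: 4.

4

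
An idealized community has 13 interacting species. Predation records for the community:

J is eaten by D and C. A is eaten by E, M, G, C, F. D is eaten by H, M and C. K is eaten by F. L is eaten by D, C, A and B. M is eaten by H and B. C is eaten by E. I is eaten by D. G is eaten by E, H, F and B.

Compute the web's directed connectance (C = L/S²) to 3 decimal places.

C = 0.136

The web has S = 13 species and L = 23 feeding links.
C = L / S² = 23 / 169 = 0.1361 ≈ 0.136.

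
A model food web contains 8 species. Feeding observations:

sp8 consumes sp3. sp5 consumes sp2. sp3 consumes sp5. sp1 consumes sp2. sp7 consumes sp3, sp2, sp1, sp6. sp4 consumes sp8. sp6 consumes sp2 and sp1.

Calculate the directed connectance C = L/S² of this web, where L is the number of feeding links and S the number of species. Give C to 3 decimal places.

The web has S = 8 species and L = 11 feeding links.
C = L / S² = 11 / 64 = 0.1719 ≈ 0.172.

C = 0.172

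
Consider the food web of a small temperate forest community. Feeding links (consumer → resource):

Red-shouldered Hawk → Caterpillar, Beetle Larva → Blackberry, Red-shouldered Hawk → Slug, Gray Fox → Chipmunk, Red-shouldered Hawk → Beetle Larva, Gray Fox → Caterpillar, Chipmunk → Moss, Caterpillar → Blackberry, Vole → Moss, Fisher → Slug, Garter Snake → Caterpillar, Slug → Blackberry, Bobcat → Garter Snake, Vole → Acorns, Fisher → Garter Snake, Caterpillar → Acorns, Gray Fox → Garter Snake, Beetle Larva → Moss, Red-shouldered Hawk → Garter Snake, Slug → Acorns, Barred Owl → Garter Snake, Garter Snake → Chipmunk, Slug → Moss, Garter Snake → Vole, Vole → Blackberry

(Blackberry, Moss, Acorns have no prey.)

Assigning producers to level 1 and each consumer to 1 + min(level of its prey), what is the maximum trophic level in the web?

Producers (level 1): Blackberry, Moss, Acorns.
Following each consumer down to its lowest-level prey: Blackberry → Vole → Garter Snake → Bobcat (levels 1 through 4).
All prey of Bobcat (Garter Snake 3) are at level 3 or above, so Bobcat is at level 1 + 3 = 4.
Every consumer has at least one prey at level 3 or below, so none exceeds level 4.

4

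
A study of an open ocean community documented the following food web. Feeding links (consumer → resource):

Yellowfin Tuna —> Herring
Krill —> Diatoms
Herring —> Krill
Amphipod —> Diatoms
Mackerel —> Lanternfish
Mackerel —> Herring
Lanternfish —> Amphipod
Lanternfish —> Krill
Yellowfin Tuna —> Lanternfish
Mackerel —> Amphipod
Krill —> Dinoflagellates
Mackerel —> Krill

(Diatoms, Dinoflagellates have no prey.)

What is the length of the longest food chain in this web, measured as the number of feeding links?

3 links

One longest chain: Diatoms → Krill → Lanternfish → Mackerel.
It has 4 species and 3 links.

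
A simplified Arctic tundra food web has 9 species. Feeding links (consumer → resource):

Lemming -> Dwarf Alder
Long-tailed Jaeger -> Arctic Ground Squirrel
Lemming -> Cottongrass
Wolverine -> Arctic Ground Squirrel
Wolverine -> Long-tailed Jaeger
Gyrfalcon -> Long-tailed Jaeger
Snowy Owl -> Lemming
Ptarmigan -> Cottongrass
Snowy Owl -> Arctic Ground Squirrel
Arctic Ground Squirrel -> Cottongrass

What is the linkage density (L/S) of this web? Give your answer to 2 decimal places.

There are L = 10 links among S = 9 species.
L/S = 10/9 = 1.1111 ≈ 1.11.

L/S = 1.11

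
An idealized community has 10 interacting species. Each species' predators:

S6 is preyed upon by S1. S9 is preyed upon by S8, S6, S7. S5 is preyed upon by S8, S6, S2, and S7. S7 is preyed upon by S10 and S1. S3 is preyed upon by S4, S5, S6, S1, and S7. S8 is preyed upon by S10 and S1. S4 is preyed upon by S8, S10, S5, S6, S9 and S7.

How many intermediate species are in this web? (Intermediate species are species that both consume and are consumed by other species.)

6

Intermediate species (has both prey and predators): S4, S9, S5, S7, S8, S6.
Count: 6.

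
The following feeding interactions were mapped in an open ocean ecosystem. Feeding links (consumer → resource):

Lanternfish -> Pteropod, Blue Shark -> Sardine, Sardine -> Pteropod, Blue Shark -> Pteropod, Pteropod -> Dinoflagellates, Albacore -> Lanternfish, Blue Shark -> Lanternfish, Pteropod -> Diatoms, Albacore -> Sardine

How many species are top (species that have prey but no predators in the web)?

Top species (has prey, but nothing eats it): Blue Shark, Albacore.
Count: 2.

2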